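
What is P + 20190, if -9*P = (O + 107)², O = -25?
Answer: 174986/9 ≈ 19443.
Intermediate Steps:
P = -6724/9 (P = -(-25 + 107)²/9 = -⅑*82² = -⅑*6724 = -6724/9 ≈ -747.11)
P + 20190 = -6724/9 + 20190 = 174986/9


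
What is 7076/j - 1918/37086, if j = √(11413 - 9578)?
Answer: -137/2649 + 7076*√1835/1835 ≈ 165.13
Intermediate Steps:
j = √1835 ≈ 42.837
7076/j - 1918/37086 = 7076/(√1835) - 1918/37086 = 7076*(√1835/1835) - 1918*1/37086 = 7076*√1835/1835 - 137/2649 = -137/2649 + 7076*√1835/1835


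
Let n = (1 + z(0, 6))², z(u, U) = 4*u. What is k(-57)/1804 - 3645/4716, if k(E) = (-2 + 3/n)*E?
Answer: -95061/118162 ≈ -0.80450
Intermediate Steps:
n = 1 (n = (1 + 4*0)² = (1 + 0)² = 1² = 1)
k(E) = E (k(E) = (-2 + 3/1)*E = (-2 + 3*1)*E = (-2 + 3)*E = 1*E = E)
k(-57)/1804 - 3645/4716 = -57/1804 - 3645/4716 = -57*1/1804 - 3645*1/4716 = -57/1804 - 405/524 = -95061/118162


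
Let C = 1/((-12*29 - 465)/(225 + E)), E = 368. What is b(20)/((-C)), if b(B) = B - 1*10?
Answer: 8130/593 ≈ 13.710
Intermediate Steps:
b(B) = -10 + B (b(B) = B - 10 = -10 + B)
C = -593/813 (C = 1/((-12*29 - 465)/(225 + 368)) = 1/((-348 - 465)/593) = 1/(-813*1/593) = 1/(-813/593) = -593/813 ≈ -0.72940)
b(20)/((-C)) = (-10 + 20)/((-1*(-593/813))) = 10/(593/813) = 10*(813/593) = 8130/593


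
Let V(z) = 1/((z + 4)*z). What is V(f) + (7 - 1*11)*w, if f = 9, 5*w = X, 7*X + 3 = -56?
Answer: 27647/4095 ≈ 6.7514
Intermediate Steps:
X = -59/7 (X = -3/7 + (⅐)*(-56) = -3/7 - 8 = -59/7 ≈ -8.4286)
w = -59/35 (w = (⅕)*(-59/7) = -59/35 ≈ -1.6857)
V(z) = 1/(z*(4 + z)) (V(z) = 1/((4 + z)*z) = 1/(z*(4 + z)))
V(f) + (7 - 1*11)*w = 1/(9*(4 + 9)) + (7 - 1*11)*(-59/35) = (⅑)/13 + (7 - 11)*(-59/35) = (⅑)*(1/13) - 4*(-59/35) = 1/117 + 236/35 = 27647/4095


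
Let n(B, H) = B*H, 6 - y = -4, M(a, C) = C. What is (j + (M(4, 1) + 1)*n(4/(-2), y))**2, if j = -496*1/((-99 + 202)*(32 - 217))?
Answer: 580192983616/363093025 ≈ 1597.9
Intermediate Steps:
y = 10 (y = 6 - 1*(-4) = 6 + 4 = 10)
j = 496/19055 (j = -496/((-185*103)) = -496/(-19055) = -496*(-1/19055) = 496/19055 ≈ 0.026030)
(j + (M(4, 1) + 1)*n(4/(-2), y))**2 = (496/19055 + (1 + 1)*((4/(-2))*10))**2 = (496/19055 + 2*((4*(-1/2))*10))**2 = (496/19055 + 2*(-2*10))**2 = (496/19055 + 2*(-20))**2 = (496/19055 - 40)**2 = (-761704/19055)**2 = 580192983616/363093025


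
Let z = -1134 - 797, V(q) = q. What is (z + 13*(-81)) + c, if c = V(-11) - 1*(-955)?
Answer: -2040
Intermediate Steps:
c = 944 (c = -11 - 1*(-955) = -11 + 955 = 944)
z = -1931
(z + 13*(-81)) + c = (-1931 + 13*(-81)) + 944 = (-1931 - 1053) + 944 = -2984 + 944 = -2040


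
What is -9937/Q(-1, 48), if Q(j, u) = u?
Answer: -9937/48 ≈ -207.02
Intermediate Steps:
-9937/Q(-1, 48) = -9937/48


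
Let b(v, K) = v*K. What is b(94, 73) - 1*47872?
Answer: -41010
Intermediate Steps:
b(v, K) = K*v
b(94, 73) - 1*47872 = 73*94 - 1*47872 = 6862 - 47872 = -41010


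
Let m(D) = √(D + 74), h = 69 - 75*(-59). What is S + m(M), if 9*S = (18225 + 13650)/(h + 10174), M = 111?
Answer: 10625/44004 + √185 ≈ 13.843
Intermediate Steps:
h = 4494 (h = 69 + 4425 = 4494)
m(D) = √(74 + D)
S = 10625/44004 (S = ((18225 + 13650)/(4494 + 10174))/9 = (31875/14668)/9 = (31875*(1/14668))/9 = (⅑)*(31875/14668) = 10625/44004 ≈ 0.24146)
S + m(M) = 10625/44004 + √(74 + 111) = 10625/44004 + √185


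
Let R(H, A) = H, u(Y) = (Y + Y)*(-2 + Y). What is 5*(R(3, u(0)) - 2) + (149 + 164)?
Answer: 318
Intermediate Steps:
u(Y) = 2*Y*(-2 + Y) (u(Y) = (2*Y)*(-2 + Y) = 2*Y*(-2 + Y))
5*(R(3, u(0)) - 2) + (149 + 164) = 5*(3 - 2) + (149 + 164) = 5*1 + 313 = 5 + 313 = 318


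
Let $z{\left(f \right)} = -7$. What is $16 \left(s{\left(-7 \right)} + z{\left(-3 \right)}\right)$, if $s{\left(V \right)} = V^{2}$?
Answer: $672$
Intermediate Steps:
$16 \left(s{\left(-7 \right)} + z{\left(-3 \right)}\right) = 16 \left(\left(-7\right)^{2} - 7\right) = 16 \left(49 - 7\right) = 16 \cdot 42 = 672$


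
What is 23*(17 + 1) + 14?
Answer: 428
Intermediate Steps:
23*(17 + 1) + 14 = 23*18 + 14 = 414 + 14 = 428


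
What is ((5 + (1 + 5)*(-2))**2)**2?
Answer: 2401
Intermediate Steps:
((5 + (1 + 5)*(-2))**2)**2 = ((5 + 6*(-2))**2)**2 = ((5 - 12)**2)**2 = ((-7)**2)**2 = 49**2 = 2401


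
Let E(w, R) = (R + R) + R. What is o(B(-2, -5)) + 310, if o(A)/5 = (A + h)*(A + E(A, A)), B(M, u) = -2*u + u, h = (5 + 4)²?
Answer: 8910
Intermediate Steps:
E(w, R) = 3*R (E(w, R) = 2*R + R = 3*R)
h = 81 (h = 9² = 81)
B(M, u) = -u
o(A) = 20*A*(81 + A) (o(A) = 5*((A + 81)*(A + 3*A)) = 5*((81 + A)*(4*A)) = 5*(4*A*(81 + A)) = 20*A*(81 + A))
o(B(-2, -5)) + 310 = 20*(-1*(-5))*(81 - 1*(-5)) + 310 = 20*5*(81 + 5) + 310 = 20*5*86 + 310 = 8600 + 310 = 8910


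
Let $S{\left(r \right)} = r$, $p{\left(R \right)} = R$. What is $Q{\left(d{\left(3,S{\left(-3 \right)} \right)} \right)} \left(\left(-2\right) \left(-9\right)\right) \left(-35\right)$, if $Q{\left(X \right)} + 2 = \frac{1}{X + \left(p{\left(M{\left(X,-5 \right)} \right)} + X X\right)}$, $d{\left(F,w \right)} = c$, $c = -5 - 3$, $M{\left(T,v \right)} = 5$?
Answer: $\frac{76230}{61} \approx 1249.7$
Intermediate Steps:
$c = -8$
$d{\left(F,w \right)} = -8$
$Q{\left(X \right)} = -2 + \frac{1}{5 + X + X^{2}}$ ($Q{\left(X \right)} = -2 + \frac{1}{X + \left(5 + X X\right)} = -2 + \frac{1}{X + \left(5 + X^{2}\right)} = -2 + \frac{1}{5 + X + X^{2}}$)
$Q{\left(d{\left(3,S{\left(-3 \right)} \right)} \right)} \left(\left(-2\right) \left(-9\right)\right) \left(-35\right) = \frac{-9 - -16 - 2 \left(-8\right)^{2}}{5 - 8 + \left(-8\right)^{2}} \left(\left(-2\right) \left(-9\right)\right) \left(-35\right) = \frac{-9 + 16 - 128}{5 - 8 + 64} \cdot 18 \left(-35\right) = \frac{-9 + 16 - 128}{61} \cdot 18 \left(-35\right) = \frac{1}{61} \left(-121\right) 18 \left(-35\right) = \left(- \frac{121}{61}\right) 18 \left(-35\right) = \left(- \frac{2178}{61}\right) \left(-35\right) = \frac{76230}{61}$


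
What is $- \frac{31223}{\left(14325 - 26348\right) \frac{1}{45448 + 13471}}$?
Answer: $\frac{1839627937}{12023} \approx 1.5301 \cdot 10^{5}$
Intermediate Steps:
$- \frac{31223}{\left(14325 - 26348\right) \frac{1}{45448 + 13471}} = - \frac{31223}{\left(-12023\right) \frac{1}{58919}} = - \frac{31223}{- \frac{12023}{58919}} = \left(-31223\right) \left(- \frac{58919}{12023}\right) = \frac{1839627937}{12023}$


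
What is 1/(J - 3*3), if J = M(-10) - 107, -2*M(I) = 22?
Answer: -1/127 ≈ -0.0078740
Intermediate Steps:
M(I) = -11 (M(I) = -½*22 = -11)
J = -118 (J = -11 - 107 = -118)
1/(J - 3*3) = 1/(-118 - 3*3) = 1/(-118 - 9) = 1/(-127) = -1/127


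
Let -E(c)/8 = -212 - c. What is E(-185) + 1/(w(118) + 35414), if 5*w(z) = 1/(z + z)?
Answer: 9026321716/41788521 ≈ 216.00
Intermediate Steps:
w(z) = 1/(10*z) (w(z) = 1/(5*(z + z)) = 1/(5*((2*z))) = (1/(2*z))/5 = 1/(10*z))
E(c) = 1696 + 8*c (E(c) = -8*(-212 - c) = 1696 + 8*c)
E(-185) + 1/(w(118) + 35414) = (1696 + 8*(-185)) + 1/((⅒)/118 + 35414) = (1696 - 1480) + 1/((⅒)*(1/118) + 35414) = 216 + 1/(1/1180 + 35414) = 216 + 1/(41788521/1180) = 216 + 1180/41788521 = 9026321716/41788521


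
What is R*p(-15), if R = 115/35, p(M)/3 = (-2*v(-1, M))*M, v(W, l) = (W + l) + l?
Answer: -64170/7 ≈ -9167.1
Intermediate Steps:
v(W, l) = W + 2*l
p(M) = 3*M*(2 - 4*M) (p(M) = 3*((-2*(-1 + 2*M))*M) = 3*((2 - 4*M)*M) = 3*(M*(2 - 4*M)) = 3*M*(2 - 4*M))
R = 23/7 (R = 115*(1/35) = 23/7 ≈ 3.2857)
R*p(-15) = 23*(6*(-15)*(1 - 2*(-15)))/7 = 23*(6*(-15)*(1 + 30))/7 = 23*(6*(-15)*31)/7 = (23/7)*(-2790) = -64170/7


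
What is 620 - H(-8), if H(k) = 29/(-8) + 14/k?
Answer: 5003/8 ≈ 625.38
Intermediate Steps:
H(k) = -29/8 + 14/k (H(k) = 29*(-⅛) + 14/k = -29/8 + 14/k)
620 - H(-8) = 620 - (-29/8 + 14/(-8)) = 620 - (-29/8 + 14*(-⅛)) = 620 - (-29/8 - 7/4) = 620 - 1*(-43/8) = 620 + 43/8 = 5003/8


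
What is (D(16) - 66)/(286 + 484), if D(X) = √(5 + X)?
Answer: -3/35 + √21/770 ≈ -0.079763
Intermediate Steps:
(D(16) - 66)/(286 + 484) = (√(5 + 16) - 66)/(286 + 484) = (√21 - 66)/770 = (-66 + √21)*(1/770) = -3/35 + √21/770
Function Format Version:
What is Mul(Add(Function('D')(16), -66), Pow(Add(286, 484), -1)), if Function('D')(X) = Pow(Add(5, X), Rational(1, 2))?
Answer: Add(Rational(-3, 35), Mul(Rational(1, 770), Pow(21, Rational(1, 2)))) ≈ -0.079763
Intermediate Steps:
Mul(Add(Function('D')(16), -66), Pow(Add(286, 484), -1)) = Mul(Add(Pow(Add(5, 16), Rational(1, 2)), -66), Pow(Add(286, 484), -1)) = Mul(Add(Pow(21, Rational(1, 2)), -66), Pow(770, -1)) = Mul(Add(-66, Pow(21, Rational(1, 2))), Rational(1, 770)) = Add(Rational(-3, 35), Mul(Rational(1, 770), Pow(21, Rational(1, 2))))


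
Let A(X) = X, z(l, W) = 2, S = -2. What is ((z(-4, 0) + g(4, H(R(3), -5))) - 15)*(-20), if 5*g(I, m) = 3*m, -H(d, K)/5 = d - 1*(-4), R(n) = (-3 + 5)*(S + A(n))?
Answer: 620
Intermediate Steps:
R(n) = -4 + 2*n (R(n) = (-3 + 5)*(-2 + n) = 2*(-2 + n) = -4 + 2*n)
H(d, K) = -20 - 5*d (H(d, K) = -5*(d - 1*(-4)) = -5*(d + 4) = -5*(4 + d) = -20 - 5*d)
g(I, m) = 3*m/5 (g(I, m) = (3*m)/5 = 3*m/5)
((z(-4, 0) + g(4, H(R(3), -5))) - 15)*(-20) = ((2 + 3*(-20 - 5*(-4 + 2*3))/5) - 15)*(-20) = ((2 + 3*(-20 - 5*(-4 + 6))/5) - 15)*(-20) = ((2 + 3*(-20 - 5*2)/5) - 15)*(-20) = ((2 + 3*(-20 - 10)/5) - 15)*(-20) = ((2 + (3/5)*(-30)) - 15)*(-20) = ((2 - 18) - 15)*(-20) = (-16 - 15)*(-20) = -31*(-20) = 620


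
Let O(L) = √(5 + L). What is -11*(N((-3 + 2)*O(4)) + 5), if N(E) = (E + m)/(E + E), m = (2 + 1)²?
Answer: -44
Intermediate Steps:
m = 9 (m = 3² = 9)
N(E) = (9 + E)/(2*E) (N(E) = (E + 9)/(E + E) = (9 + E)/((2*E)) = (9 + E)*(1/(2*E)) = (9 + E)/(2*E))
-11*(N((-3 + 2)*O(4)) + 5) = -11*((9 + (-3 + 2)*√(5 + 4))/(2*(((-3 + 2)*√(5 + 4)))) + 5) = -11*((9 - √9)/(2*((-√9))) + 5) = -11*((9 - 1*3)/(2*((-1*3))) + 5) = -11*((½)*(9 - 3)/(-3) + 5) = -11*((½)*(-⅓)*6 + 5) = -11*(-1 + 5) = -11*4 = -44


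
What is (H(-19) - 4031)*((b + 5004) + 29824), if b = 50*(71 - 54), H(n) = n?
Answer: -144495900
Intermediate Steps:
b = 850 (b = 50*17 = 850)
(H(-19) - 4031)*((b + 5004) + 29824) = (-19 - 4031)*((850 + 5004) + 29824) = -4050*(5854 + 29824) = -4050*35678 = -144495900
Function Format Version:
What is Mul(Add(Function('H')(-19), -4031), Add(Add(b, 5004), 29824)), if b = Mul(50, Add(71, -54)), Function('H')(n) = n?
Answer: -144495900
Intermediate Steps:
b = 850 (b = Mul(50, 17) = 850)
Mul(Add(Function('H')(-19), -4031), Add(Add(b, 5004), 29824)) = Mul(Add(-19, -4031), Add(Add(850, 5004), 29824)) = Mul(-4050, Add(5854, 29824)) = Mul(-4050, 35678) = -144495900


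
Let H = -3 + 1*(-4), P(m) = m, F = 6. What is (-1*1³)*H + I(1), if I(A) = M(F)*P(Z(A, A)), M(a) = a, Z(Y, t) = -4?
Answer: -17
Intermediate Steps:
H = -7 (H = -3 - 4 = -7)
I(A) = -24 (I(A) = 6*(-4) = -24)
(-1*1³)*H + I(1) = -1*1³*(-7) - 24 = -1*1*(-7) - 24 = -1*(-7) - 24 = 7 - 24 = -17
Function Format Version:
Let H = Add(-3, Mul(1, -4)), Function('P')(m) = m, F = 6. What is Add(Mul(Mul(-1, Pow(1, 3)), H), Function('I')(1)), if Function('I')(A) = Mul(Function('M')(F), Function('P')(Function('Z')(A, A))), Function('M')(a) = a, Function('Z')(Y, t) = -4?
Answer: -17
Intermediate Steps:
H = -7 (H = Add(-3, -4) = -7)
Function('I')(A) = -24 (Function('I')(A) = Mul(6, -4) = -24)
Add(Mul(Mul(-1, Pow(1, 3)), H), Function('I')(1)) = Add(Mul(Mul(-1, Pow(1, 3)), -7), -24) = Add(Mul(Mul(-1, 1), -7), -24) = Add(Mul(-1, -7), -24) = Add(7, -24) = -17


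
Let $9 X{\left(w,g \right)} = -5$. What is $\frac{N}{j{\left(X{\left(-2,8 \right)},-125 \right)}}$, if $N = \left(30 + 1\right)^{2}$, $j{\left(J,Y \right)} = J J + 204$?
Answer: $\frac{77841}{16549} \approx 4.7037$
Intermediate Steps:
$X{\left(w,g \right)} = - \frac{5}{9}$ ($X{\left(w,g \right)} = \frac{1}{9} \left(-5\right) = - \frac{5}{9}$)
$j{\left(J,Y \right)} = 204 + J^{2}$ ($j{\left(J,Y \right)} = J^{2} + 204 = 204 + J^{2}$)
$N = 961$ ($N = 31^{2} = 961$)
$\frac{N}{j{\left(X{\left(-2,8 \right)},-125 \right)}} = \frac{961}{204 + \left(- \frac{5}{9}\right)^{2}} = \frac{961}{204 + \frac{25}{81}} = \frac{961}{\frac{16549}{81}} = 961 \cdot \frac{81}{16549} = \frac{77841}{16549}$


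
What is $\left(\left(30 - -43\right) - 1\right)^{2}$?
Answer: $5184$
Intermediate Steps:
$\left(\left(30 - -43\right) - 1\right)^{2} = \left(\left(30 + 43\right) - 1\right)^{2} = \left(73 - 1\right)^{2} = 72^{2} = 5184$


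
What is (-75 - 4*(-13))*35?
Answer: -805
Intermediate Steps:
(-75 - 4*(-13))*35 = (-75 + 52)*35 = -23*35 = -805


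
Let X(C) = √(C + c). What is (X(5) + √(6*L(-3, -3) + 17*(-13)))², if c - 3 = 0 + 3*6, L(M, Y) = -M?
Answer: -177 + 2*I*√5278 ≈ -177.0 + 145.3*I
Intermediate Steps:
c = 21 (c = 3 + (0 + 3*6) = 3 + (0 + 18) = 3 + 18 = 21)
X(C) = √(21 + C) (X(C) = √(C + 21) = √(21 + C))
(X(5) + √(6*L(-3, -3) + 17*(-13)))² = (√(21 + 5) + √(6*(-1*(-3)) + 17*(-13)))² = (√26 + √(6*3 - 221))² = (√26 + √(18 - 221))² = (√26 + √(-203))² = (√26 + I*√203)²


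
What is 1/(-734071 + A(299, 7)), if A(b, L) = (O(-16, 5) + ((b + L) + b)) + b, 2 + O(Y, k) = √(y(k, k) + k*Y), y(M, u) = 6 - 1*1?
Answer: -733169/537536782636 - 5*I*√3/537536782636 ≈ -1.3639e-6 - 1.6111e-11*I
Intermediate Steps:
y(M, u) = 5 (y(M, u) = 6 - 1 = 5)
O(Y, k) = -2 + √(5 + Y*k) (O(Y, k) = -2 + √(5 + k*Y) = -2 + √(5 + Y*k))
A(b, L) = -2 + L + 3*b + 5*I*√3 (A(b, L) = ((-2 + √(5 - 16*5)) + ((b + L) + b)) + b = ((-2 + √(5 - 80)) + ((L + b) + b)) + b = ((-2 + √(-75)) + (L + 2*b)) + b = ((-2 + 5*I*√3) + (L + 2*b)) + b = (-2 + L + 2*b + 5*I*√3) + b = -2 + L + 3*b + 5*I*√3)
1/(-734071 + A(299, 7)) = 1/(-734071 + (-2 + 7 + 3*299 + 5*I*√3)) = 1/(-734071 + (-2 + 7 + 897 + 5*I*√3)) = 1/(-734071 + (902 + 5*I*√3)) = 1/(-733169 + 5*I*√3)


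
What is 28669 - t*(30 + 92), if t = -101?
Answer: 40991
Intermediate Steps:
28669 - t*(30 + 92) = 28669 - (-101)*(30 + 92) = 28669 - (-101)*122 = 28669 - 1*(-12322) = 28669 + 12322 = 40991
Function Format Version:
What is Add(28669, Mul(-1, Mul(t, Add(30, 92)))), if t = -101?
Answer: 40991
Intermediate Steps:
Add(28669, Mul(-1, Mul(t, Add(30, 92)))) = Add(28669, Mul(-1, Mul(-101, Add(30, 92)))) = Add(28669, Mul(-1, Mul(-101, 122))) = Add(28669, Mul(-1, -12322)) = Add(28669, 12322) = 40991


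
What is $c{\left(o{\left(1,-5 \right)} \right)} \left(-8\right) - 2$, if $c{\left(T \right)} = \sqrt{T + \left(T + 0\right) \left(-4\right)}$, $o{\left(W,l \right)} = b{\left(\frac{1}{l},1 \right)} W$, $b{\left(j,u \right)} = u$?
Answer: $-2 - 8 i \sqrt{3} \approx -2.0 - 13.856 i$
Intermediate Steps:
$o{\left(W,l \right)} = W$ ($o{\left(W,l \right)} = 1 W = W$)
$c{\left(T \right)} = \sqrt{3} \sqrt{- T}$ ($c{\left(T \right)} = \sqrt{T + T \left(-4\right)} = \sqrt{T - 4 T} = \sqrt{- 3 T} = \sqrt{3} \sqrt{- T}$)
$c{\left(o{\left(1,-5 \right)} \right)} \left(-8\right) - 2 = \sqrt{3} \sqrt{\left(-1\right) 1} \left(-8\right) - 2 = \sqrt{3} \sqrt{-1} \left(-8\right) - 2 = \sqrt{3} i \left(-8\right) - 2 = i \sqrt{3} \left(-8\right) - 2 = - 8 i \sqrt{3} - 2 = -2 - 8 i \sqrt{3}$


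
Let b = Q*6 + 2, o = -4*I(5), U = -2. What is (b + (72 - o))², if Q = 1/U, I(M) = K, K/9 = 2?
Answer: 20449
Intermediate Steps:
K = 18 (K = 9*2 = 18)
I(M) = 18
Q = -½ (Q = 1/(-2) = -½ ≈ -0.50000)
o = -72 (o = -4*18 = -72)
b = -1 (b = -½*6 + 2 = -3 + 2 = -1)
(b + (72 - o))² = (-1 + (72 - 1*(-72)))² = (-1 + (72 + 72))² = (-1 + 144)² = 143² = 20449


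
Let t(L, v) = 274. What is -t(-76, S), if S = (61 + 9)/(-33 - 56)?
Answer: -274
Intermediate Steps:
S = -70/89 (S = 70/(-89) = 70*(-1/89) = -70/89 ≈ -0.78652)
-t(-76, S) = -1*274 = -274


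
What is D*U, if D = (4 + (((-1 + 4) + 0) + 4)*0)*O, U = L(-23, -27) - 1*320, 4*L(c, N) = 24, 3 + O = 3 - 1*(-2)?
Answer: -2512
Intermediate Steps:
O = 2 (O = -3 + (3 - 1*(-2)) = -3 + (3 + 2) = -3 + 5 = 2)
L(c, N) = 6 (L(c, N) = (¼)*24 = 6)
U = -314 (U = 6 - 1*320 = 6 - 320 = -314)
D = 8 (D = (4 + (((-1 + 4) + 0) + 4)*0)*2 = (4 + ((3 + 0) + 4)*0)*2 = (4 + (3 + 4)*0)*2 = (4 + 7*0)*2 = (4 + 0)*2 = 4*2 = 8)
D*U = 8*(-314) = -2512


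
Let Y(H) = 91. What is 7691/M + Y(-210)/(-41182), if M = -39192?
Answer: -160148617/807002472 ≈ -0.19845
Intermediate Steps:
7691/M + Y(-210)/(-41182) = 7691/(-39192) + 91/(-41182) = 7691*(-1/39192) + 91*(-1/41182) = -7691/39192 - 91/41182 = -160148617/807002472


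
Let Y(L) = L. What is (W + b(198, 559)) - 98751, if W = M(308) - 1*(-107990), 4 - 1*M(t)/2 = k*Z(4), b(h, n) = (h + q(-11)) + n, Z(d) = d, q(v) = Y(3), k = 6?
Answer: 9959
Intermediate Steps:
q(v) = 3
b(h, n) = 3 + h + n (b(h, n) = (h + 3) + n = (3 + h) + n = 3 + h + n)
M(t) = -40 (M(t) = 8 - 12*4 = 8 - 2*24 = 8 - 48 = -40)
W = 107950 (W = -40 - 1*(-107990) = -40 + 107990 = 107950)
(W + b(198, 559)) - 98751 = (107950 + (3 + 198 + 559)) - 98751 = (107950 + 760) - 98751 = 108710 - 98751 = 9959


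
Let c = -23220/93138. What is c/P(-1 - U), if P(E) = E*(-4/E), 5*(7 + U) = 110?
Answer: 45/722 ≈ 0.062327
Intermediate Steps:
U = 15 (U = -7 + (⅕)*110 = -7 + 22 = 15)
P(E) = -4
c = -90/361 (c = -23220*1/93138 = -90/361 ≈ -0.24931)
c/P(-1 - U) = -90/361/(-4) = -90/361*(-¼) = 45/722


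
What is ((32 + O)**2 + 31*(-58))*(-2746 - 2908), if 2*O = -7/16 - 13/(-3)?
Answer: 16818634349/4608 ≈ 3.6499e+6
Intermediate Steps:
O = 187/96 (O = (-7/16 - 13/(-3))/2 = (-7*1/16 - 13*(-1/3))/2 = (-7/16 + 13/3)/2 = (1/2)*(187/48) = 187/96 ≈ 1.9479)
((32 + O)**2 + 31*(-58))*(-2746 - 2908) = ((32 + 187/96)**2 + 31*(-58))*(-2746 - 2908) = ((3259/96)**2 - 1798)*(-5654) = (10621081/9216 - 1798)*(-5654) = -5949287/9216*(-5654) = 16818634349/4608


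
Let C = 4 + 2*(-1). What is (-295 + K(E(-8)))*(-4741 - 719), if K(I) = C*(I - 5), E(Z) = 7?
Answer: 1588860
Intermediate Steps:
C = 2 (C = 4 - 2 = 2)
K(I) = -10 + 2*I (K(I) = 2*(I - 5) = 2*(-5 + I) = -10 + 2*I)
(-295 + K(E(-8)))*(-4741 - 719) = (-295 + (-10 + 2*7))*(-4741 - 719) = (-295 + (-10 + 14))*(-5460) = (-295 + 4)*(-5460) = -291*(-5460) = 1588860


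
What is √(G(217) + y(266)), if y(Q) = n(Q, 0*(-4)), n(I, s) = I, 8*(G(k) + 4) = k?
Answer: 3*√514/4 ≈ 17.004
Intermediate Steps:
G(k) = -4 + k/8
y(Q) = Q
√(G(217) + y(266)) = √((-4 + (⅛)*217) + 266) = √((-4 + 217/8) + 266) = √(185/8 + 266) = √(2313/8) = 3*√514/4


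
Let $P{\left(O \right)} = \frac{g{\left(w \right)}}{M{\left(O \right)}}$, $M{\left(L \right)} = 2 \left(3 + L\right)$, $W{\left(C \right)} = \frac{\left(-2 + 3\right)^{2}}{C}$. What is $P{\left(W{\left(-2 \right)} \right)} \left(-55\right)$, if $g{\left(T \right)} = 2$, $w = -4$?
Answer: $-22$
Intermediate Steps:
$W{\left(C \right)} = \frac{1}{C}$ ($W{\left(C \right)} = \frac{1^{2}}{C} = 1 \frac{1}{C} = \frac{1}{C}$)
$M{\left(L \right)} = 6 + 2 L$
$P{\left(O \right)} = \frac{2}{6 + 2 O}$
$P{\left(W{\left(-2 \right)} \right)} \left(-55\right) = \frac{1}{3 + \frac{1}{-2}} \left(-55\right) = \frac{1}{3 - \frac{1}{2}} \left(-55\right) = \frac{1}{\frac{5}{2}} \left(-55\right) = \frac{2}{5} \left(-55\right) = -22$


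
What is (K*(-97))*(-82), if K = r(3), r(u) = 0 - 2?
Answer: -15908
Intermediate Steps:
r(u) = -2
K = -2
(K*(-97))*(-82) = -2*(-97)*(-82) = 194*(-82) = -15908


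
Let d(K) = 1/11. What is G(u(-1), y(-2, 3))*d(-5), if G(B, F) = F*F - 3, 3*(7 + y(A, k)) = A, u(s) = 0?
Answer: 502/99 ≈ 5.0707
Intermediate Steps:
y(A, k) = -7 + A/3
d(K) = 1/11
G(B, F) = -3 + F² (G(B, F) = F² - 3 = -3 + F²)
G(u(-1), y(-2, 3))*d(-5) = (-3 + (-7 + (⅓)*(-2))²)*(1/11) = (-3 + (-7 - ⅔)²)*(1/11) = (-3 + (-23/3)²)*(1/11) = (-3 + 529/9)*(1/11) = (502/9)*(1/11) = 502/99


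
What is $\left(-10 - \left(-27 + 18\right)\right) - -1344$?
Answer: $1343$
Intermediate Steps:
$\left(-10 - \left(-27 + 18\right)\right) - -1344 = \left(-10 - -9\right) + 1344 = \left(-10 + 9\right) + 1344 = -1 + 1344 = 1343$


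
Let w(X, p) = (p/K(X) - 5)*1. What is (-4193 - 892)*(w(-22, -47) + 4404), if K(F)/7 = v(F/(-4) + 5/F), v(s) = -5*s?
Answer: -9082305279/406 ≈ -2.2370e+7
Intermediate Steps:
K(F) = -175/F + 35*F/4 (K(F) = 7*(-5*(F/(-4) + 5/F)) = 7*(-5*(F*(-¼) + 5/F)) = 7*(-5*(-F/4 + 5/F)) = 7*(-5*(5/F - F/4)) = 7*(-25/F + 5*F/4) = -175/F + 35*F/4)
w(X, p) = -5 + p/(-175/X + 35*X/4) (w(X, p) = (p/(-175/X + 35*X/4) - 5)*1 = (-5 + p/(-175/X + 35*X/4))*1 = -5 + p/(-175/X + 35*X/4))
(-4193 - 892)*(w(-22, -47) + 4404) = (-4193 - 892)*((3500 - 175*(-22)² + 4*(-22)*(-47))/(35*(-20 + (-22)²)) + 4404) = -5085*((3500 - 175*484 + 4136)/(35*(-20 + 484)) + 4404) = -5085*((1/35)*(3500 - 84700 + 4136)/464 + 4404) = -5085*((1/35)*(1/464)*(-77064) + 4404) = -5085*(-9633/2030 + 4404) = -5085*8930487/2030 = -9082305279/406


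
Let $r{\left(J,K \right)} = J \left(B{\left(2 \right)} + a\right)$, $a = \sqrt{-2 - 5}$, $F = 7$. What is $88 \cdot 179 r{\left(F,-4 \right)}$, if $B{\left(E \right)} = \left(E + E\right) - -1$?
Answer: $551320 + 110264 i \sqrt{7} \approx 5.5132 \cdot 10^{5} + 2.9173 \cdot 10^{5} i$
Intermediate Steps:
$B{\left(E \right)} = 1 + 2 E$ ($B{\left(E \right)} = 2 E + 1 = 1 + 2 E$)
$a = i \sqrt{7}$ ($a = \sqrt{-7} = i \sqrt{7} \approx 2.6458 i$)
$r{\left(J,K \right)} = J \left(5 + i \sqrt{7}\right)$ ($r{\left(J,K \right)} = J \left(\left(1 + 2 \cdot 2\right) + i \sqrt{7}\right) = J \left(\left(1 + 4\right) + i \sqrt{7}\right) = J \left(5 + i \sqrt{7}\right)$)
$88 \cdot 179 r{\left(F,-4 \right)} = 88 \cdot 179 \cdot 7 \left(5 + i \sqrt{7}\right) = 15752 \left(35 + 7 i \sqrt{7}\right) = 551320 + 110264 i \sqrt{7}$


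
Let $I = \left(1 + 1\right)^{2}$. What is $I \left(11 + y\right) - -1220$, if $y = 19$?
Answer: $1340$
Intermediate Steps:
$I = 4$ ($I = 2^{2} = 4$)
$I \left(11 + y\right) - -1220 = 4 \left(11 + 19\right) - -1220 = 4 \cdot 30 + 1220 = 120 + 1220 = 1340$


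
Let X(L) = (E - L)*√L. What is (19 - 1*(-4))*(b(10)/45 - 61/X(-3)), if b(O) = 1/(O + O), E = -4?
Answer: 23/900 - 1403*I*√3/3 ≈ 0.025556 - 810.02*I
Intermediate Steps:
X(L) = √L*(-4 - L) (X(L) = (-4 - L)*√L = √L*(-4 - L))
b(O) = 1/(2*O)
(19 - 1*(-4))*(b(10)/45 - 61/X(-3)) = (19 - 1*(-4))*(((½)/10)/45 - 61*(-I*√3/(3*(-4 - 1*(-3))))) = (19 + 4)*(((½)*(⅒))*(1/45) - 61*(-I*√3/(3*(-4 + 3)))) = 23*((1/20)*(1/45) - 61*I*√3/3) = 23*(1/900 - 61*I*√3/3) = 23/900 - 1403*I*√3/3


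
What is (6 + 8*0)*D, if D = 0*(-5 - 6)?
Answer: 0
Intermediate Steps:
D = 0 (D = 0*(-11) = 0)
(6 + 8*0)*D = (6 + 8*0)*0 = (6 + 0)*0 = 6*0 = 0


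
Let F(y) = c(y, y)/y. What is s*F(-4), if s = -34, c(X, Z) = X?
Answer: -34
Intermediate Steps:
F(y) = 1 (F(y) = y/y = 1)
s*F(-4) = -34*1 = -34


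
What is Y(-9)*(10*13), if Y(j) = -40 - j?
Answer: -4030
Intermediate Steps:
Y(-9)*(10*13) = (-40 - 1*(-9))*(10*13) = (-40 + 9)*130 = -31*130 = -4030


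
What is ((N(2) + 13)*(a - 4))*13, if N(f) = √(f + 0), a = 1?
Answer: -507 - 39*√2 ≈ -562.15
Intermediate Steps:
N(f) = √f
((N(2) + 13)*(a - 4))*13 = ((√2 + 13)*(1 - 4))*13 = ((13 + √2)*(-3))*13 = (-39 - 3*√2)*13 = -507 - 39*√2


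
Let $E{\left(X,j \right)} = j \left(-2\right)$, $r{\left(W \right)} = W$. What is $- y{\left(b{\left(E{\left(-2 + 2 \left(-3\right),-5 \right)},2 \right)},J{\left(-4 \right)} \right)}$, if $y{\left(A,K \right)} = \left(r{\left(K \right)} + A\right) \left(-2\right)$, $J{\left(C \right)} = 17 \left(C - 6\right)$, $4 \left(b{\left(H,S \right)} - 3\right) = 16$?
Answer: $-326$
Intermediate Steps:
$E{\left(X,j \right)} = - 2 j$
$b{\left(H,S \right)} = 7$ ($b{\left(H,S \right)} = 3 + \frac{1}{4} \cdot 16 = 3 + 4 = 7$)
$J{\left(C \right)} = -102 + 17 C$ ($J{\left(C \right)} = 17 \left(-6 + C\right) = -102 + 17 C$)
$y{\left(A,K \right)} = - 2 A - 2 K$ ($y{\left(A,K \right)} = \left(K + A\right) \left(-2\right) = \left(A + K\right) \left(-2\right) = - 2 A - 2 K$)
$- y{\left(b{\left(E{\left(-2 + 2 \left(-3\right),-5 \right)},2 \right)},J{\left(-4 \right)} \right)} = - (\left(-2\right) 7 - 2 \left(-102 + 17 \left(-4\right)\right)) = - (-14 - 2 \left(-102 - 68\right)) = - (-14 - -340) = - (-14 + 340) = \left(-1\right) 326 = -326$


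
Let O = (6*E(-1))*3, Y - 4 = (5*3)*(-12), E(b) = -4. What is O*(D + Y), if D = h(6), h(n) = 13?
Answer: 11736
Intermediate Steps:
D = 13
Y = -176 (Y = 4 + (5*3)*(-12) = 4 + 15*(-12) = 4 - 180 = -176)
O = -72 (O = (6*(-4))*3 = -24*3 = -72)
O*(D + Y) = -72*(13 - 176) = -72*(-163) = 11736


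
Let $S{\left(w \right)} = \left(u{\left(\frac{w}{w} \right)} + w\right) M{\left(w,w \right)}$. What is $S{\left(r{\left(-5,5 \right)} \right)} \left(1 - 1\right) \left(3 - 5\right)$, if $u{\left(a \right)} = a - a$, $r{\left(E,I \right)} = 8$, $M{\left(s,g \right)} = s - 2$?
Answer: $0$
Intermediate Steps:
$M{\left(s,g \right)} = -2 + s$
$u{\left(a \right)} = 0$
$S{\left(w \right)} = w \left(-2 + w\right)$ ($S{\left(w \right)} = \left(0 + w\right) \left(-2 + w\right) = w \left(-2 + w\right)$)
$S{\left(r{\left(-5,5 \right)} \right)} \left(1 - 1\right) \left(3 - 5\right) = 8 \left(-2 + 8\right) \left(1 - 1\right) \left(3 - 5\right) = 8 \cdot 6 \cdot 0 \left(-2\right) = 48 \cdot 0 = 0$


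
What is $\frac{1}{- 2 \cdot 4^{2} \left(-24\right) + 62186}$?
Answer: $\frac{1}{62954} \approx 1.5885 \cdot 10^{-5}$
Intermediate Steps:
$\frac{1}{- 2 \cdot 4^{2} \left(-24\right) + 62186} = \frac{1}{\left(-2\right) 16 \left(-24\right) + 62186} = \frac{1}{\left(-32\right) \left(-24\right) + 62186} = \frac{1}{768 + 62186} = \frac{1}{62954}$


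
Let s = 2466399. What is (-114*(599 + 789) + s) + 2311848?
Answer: 4620015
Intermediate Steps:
(-114*(599 + 789) + s) + 2311848 = (-114*(599 + 789) + 2466399) + 2311848 = (-114*1388 + 2466399) + 2311848 = (-158232 + 2466399) + 2311848 = 2308167 + 2311848 = 4620015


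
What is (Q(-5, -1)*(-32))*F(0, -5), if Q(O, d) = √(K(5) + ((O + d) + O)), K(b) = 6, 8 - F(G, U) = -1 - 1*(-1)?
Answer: -256*I*√5 ≈ -572.43*I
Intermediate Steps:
F(G, U) = 8 (F(G, U) = 8 - (-1 - 1*(-1)) = 8 - (-1 + 1) = 8 - 1*0 = 8 + 0 = 8)
Q(O, d) = √(6 + d + 2*O) (Q(O, d) = √(6 + ((O + d) + O)) = √(6 + (d + 2*O)) = √(6 + d + 2*O))
(Q(-5, -1)*(-32))*F(0, -5) = (√(6 - 1 + 2*(-5))*(-32))*8 = (√(6 - 1 - 10)*(-32))*8 = (√(-5)*(-32))*8 = ((I*√5)*(-32))*8 = -32*I*√5*8 = -256*I*√5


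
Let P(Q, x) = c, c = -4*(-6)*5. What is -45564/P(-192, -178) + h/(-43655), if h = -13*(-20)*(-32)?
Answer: -33134967/87310 ≈ -379.51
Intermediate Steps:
c = 120 (c = 24*5 = 120)
h = -8320 (h = 260*(-32) = -8320)
P(Q, x) = 120
-45564/P(-192, -178) + h/(-43655) = -45564/120 - 8320/(-43655) = -45564*1/120 - 8320*(-1/43655) = -3797/10 + 1664/8731 = -33134967/87310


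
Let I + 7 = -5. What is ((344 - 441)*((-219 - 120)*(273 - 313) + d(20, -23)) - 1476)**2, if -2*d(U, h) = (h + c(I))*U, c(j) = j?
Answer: 1824514756516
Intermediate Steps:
I = -12 (I = -7 - 5 = -12)
d(U, h) = -U*(-12 + h)/2 (d(U, h) = -(h - 12)*U/2 = -(-12 + h)*U/2 = -U*(-12 + h)/2)
((344 - 441)*((-219 - 120)*(273 - 313) + d(20, -23)) - 1476)**2 = ((344 - 441)*((-219 - 120)*(273 - 313) + (1/2)*20*(12 - 1*(-23))) - 1476)**2 = (-97*(-339*(-40) + (1/2)*20*(12 + 23)) - 1476)**2 = (-97*(13560 + (1/2)*20*35) - 1476)**2 = (-97*(13560 + 350) - 1476)**2 = (-97*13910 - 1476)**2 = (-1349270 - 1476)**2 = (-1350746)**2 = 1824514756516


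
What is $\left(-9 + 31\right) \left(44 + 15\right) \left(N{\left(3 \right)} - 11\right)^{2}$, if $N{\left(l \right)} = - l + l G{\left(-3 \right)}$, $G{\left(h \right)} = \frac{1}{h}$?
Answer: $292050$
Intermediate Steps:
$N{\left(l \right)} = - \frac{4 l}{3}$ ($N{\left(l \right)} = - l + \frac{l}{-3} = - l + l \left(- \frac{1}{3}\right) = - l - \frac{l}{3} = - \frac{4 l}{3}$)
$\left(-9 + 31\right) \left(44 + 15\right) \left(N{\left(3 \right)} - 11\right)^{2} = \left(-9 + 31\right) \left(44 + 15\right) \left(\left(- \frac{4}{3}\right) 3 - 11\right)^{2} = 22 \cdot 59 \left(-4 - 11\right)^{2} = 1298 \left(-15\right)^{2} = 1298 \cdot 225 = 292050$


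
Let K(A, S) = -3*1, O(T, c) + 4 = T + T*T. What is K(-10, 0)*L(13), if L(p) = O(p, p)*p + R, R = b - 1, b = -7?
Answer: -6918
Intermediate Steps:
O(T, c) = -4 + T + T² (O(T, c) = -4 + (T + T*T) = -4 + (T + T²) = -4 + T + T²)
K(A, S) = -3
R = -8 (R = -7 - 1 = -8)
L(p) = -8 + p*(-4 + p + p²) (L(p) = (-4 + p + p²)*p - 8 = p*(-4 + p + p²) - 8 = -8 + p*(-4 + p + p²))
K(-10, 0)*L(13) = -3*(-8 + 13*(-4 + 13 + 13²)) = -3*(-8 + 13*(-4 + 13 + 169)) = -3*(-8 + 13*178) = -3*(-8 + 2314) = -3*2306 = -6918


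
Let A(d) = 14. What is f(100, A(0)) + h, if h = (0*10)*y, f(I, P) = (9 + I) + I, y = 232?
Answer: 209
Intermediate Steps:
f(I, P) = 9 + 2*I
h = 0 (h = (0*10)*232 = 0*232 = 0)
f(100, A(0)) + h = (9 + 2*100) + 0 = (9 + 200) + 0 = 209 + 0 = 209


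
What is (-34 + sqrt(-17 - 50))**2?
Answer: (34 - I*sqrt(67))**2 ≈ 1089.0 - 556.6*I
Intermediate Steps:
(-34 + sqrt(-17 - 50))**2 = (-34 + sqrt(-67))**2 = (-34 + I*sqrt(67))**2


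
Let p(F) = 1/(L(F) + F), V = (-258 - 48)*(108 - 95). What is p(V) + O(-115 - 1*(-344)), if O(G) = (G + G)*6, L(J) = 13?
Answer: 10895819/3965 ≈ 2748.0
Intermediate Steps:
O(G) = 12*G (O(G) = (2*G)*6 = 12*G)
V = -3978 (V = -306*13 = -3978)
p(F) = 1/(13 + F)
p(V) + O(-115 - 1*(-344)) = 1/(13 - 3978) + 12*(-115 - 1*(-344)) = 1/(-3965) + 12*(-115 + 344) = -1/3965 + 12*229 = -1/3965 + 2748 = 10895819/3965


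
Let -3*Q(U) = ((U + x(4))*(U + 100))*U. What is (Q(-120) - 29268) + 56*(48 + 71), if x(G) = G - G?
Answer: 73396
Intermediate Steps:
x(G) = 0
Q(U) = -U²*(100 + U)/3 (Q(U) = -(U + 0)*(U + 100)*U/3 = -U*(100 + U)*U/3 = -U²*(100 + U)/3)
(Q(-120) - 29268) + 56*(48 + 71) = (-⅓*(-120)²*(100 - 120) - 29268) + 56*(48 + 71) = (-⅓*14400*(-20) - 29268) + 56*119 = (96000 - 29268) + 6664 = 66732 + 6664 = 73396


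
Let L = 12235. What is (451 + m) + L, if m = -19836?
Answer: -7150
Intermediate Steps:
(451 + m) + L = (451 - 19836) + 12235 = -19385 + 12235 = -7150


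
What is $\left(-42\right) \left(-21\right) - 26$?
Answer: $856$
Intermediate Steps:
$\left(-42\right) \left(-21\right) - 26 = 882 - 26 = 856$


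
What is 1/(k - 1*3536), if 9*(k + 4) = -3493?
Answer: -9/35353 ≈ -0.00025458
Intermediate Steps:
k = -3529/9 (k = -4 + (⅑)*(-3493) = -4 - 3493/9 = -3529/9 ≈ -392.11)
1/(k - 1*3536) = 1/(-3529/9 - 1*3536) = 1/(-3529/9 - 3536) = 1/(-35353/9) = -9/35353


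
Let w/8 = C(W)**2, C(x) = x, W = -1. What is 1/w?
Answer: 1/8 ≈ 0.12500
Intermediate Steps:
w = 8 (w = 8*(-1)**2 = 8*1 = 8)
1/w = 1/8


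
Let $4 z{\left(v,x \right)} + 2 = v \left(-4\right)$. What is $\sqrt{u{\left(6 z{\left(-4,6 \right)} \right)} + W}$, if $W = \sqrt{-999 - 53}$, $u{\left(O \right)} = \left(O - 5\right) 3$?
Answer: $\sqrt{48 + 2 i \sqrt{263}} \approx 7.2777 + 2.2283 i$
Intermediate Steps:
$z{\left(v,x \right)} = - \frac{1}{2} - v$ ($z{\left(v,x \right)} = - \frac{1}{2} + \frac{v \left(-4\right)}{4} = - \frac{1}{2} + \frac{\left(-4\right) v}{4} = - \frac{1}{2} - v$)
$u{\left(O \right)} = -15 + 3 O$ ($u{\left(O \right)} = \left(-5 + O\right) 3 = -15 + 3 O$)
$W = 2 i \sqrt{263}$ ($W = \sqrt{-1052} = 2 i \sqrt{263} \approx 32.435 i$)
$\sqrt{u{\left(6 z{\left(-4,6 \right)} \right)} + W} = \sqrt{\left(-15 + 3 \cdot 6 \left(- \frac{1}{2} - -4\right)\right) + 2 i \sqrt{263}} = \sqrt{\left(-15 + 3 \cdot 6 \left(- \frac{1}{2} + 4\right)\right) + 2 i \sqrt{263}} = \sqrt{\left(-15 + 3 \cdot 6 \cdot \frac{7}{2}\right) + 2 i \sqrt{263}} = \sqrt{\left(-15 + 3 \cdot 21\right) + 2 i \sqrt{263}} = \sqrt{\left(-15 + 63\right) + 2 i \sqrt{263}} = \sqrt{48 + 2 i \sqrt{263}}$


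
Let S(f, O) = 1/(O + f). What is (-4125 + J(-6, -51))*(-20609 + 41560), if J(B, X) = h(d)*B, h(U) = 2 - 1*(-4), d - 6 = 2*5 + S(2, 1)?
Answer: -87177111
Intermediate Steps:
d = 49/3 (d = 6 + (2*5 + 1/(1 + 2)) = 6 + (10 + 1/3) = 6 + (10 + ⅓) = 6 + 31/3 = 49/3 ≈ 16.333)
h(U) = 6 (h(U) = 2 + 4 = 6)
J(B, X) = 6*B
(-4125 + J(-6, -51))*(-20609 + 41560) = (-4125 + 6*(-6))*(-20609 + 41560) = (-4125 - 36)*20951 = -4161*20951 = -87177111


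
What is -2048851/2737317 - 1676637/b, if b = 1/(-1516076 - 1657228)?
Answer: 14563837337408398565/2737317 ≈ 5.3205e+12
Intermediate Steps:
b = -1/3173304 (b = 1/(-3173304) = -1/3173304 ≈ -3.1513e-7)
-2048851/2737317 - 1676637/b = -2048851/2737317 - 1676637/(-1/3173304) = -2048851*1/2737317 - 1676637*(-3173304) = -2048851/2737317 + 5320478898648 = 14563837337408398565/2737317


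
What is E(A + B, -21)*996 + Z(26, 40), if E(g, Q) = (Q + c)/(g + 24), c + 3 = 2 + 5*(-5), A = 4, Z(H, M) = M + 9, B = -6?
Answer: -22867/11 ≈ -2078.8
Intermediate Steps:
Z(H, M) = 9 + M
c = -26 (c = -3 + (2 + 5*(-5)) = -3 + (2 - 25) = -3 - 23 = -26)
E(g, Q) = (-26 + Q)/(24 + g) (E(g, Q) = (Q - 26)/(g + 24) = (-26 + Q)/(24 + g))
E(A + B, -21)*996 + Z(26, 40) = ((-26 - 21)/(24 + (4 - 6)))*996 + (9 + 40) = (-47/(24 - 2))*996 + 49 = (-47/22)*996 + 49 = ((1/22)*(-47))*996 + 49 = -47/22*996 + 49 = -23406/11 + 49 = -22867/11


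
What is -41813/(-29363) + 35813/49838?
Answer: 3135453413/1463393194 ≈ 2.1426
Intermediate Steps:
-41813/(-29363) + 35813/49838 = -41813*(-1/29363) + 35813*(1/49838) = 41813/29363 + 35813/49838 = 3135453413/1463393194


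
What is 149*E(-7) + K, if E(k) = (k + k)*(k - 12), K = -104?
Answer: 39530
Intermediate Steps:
E(k) = 2*k*(-12 + k) (E(k) = (2*k)*(-12 + k) = 2*k*(-12 + k))
149*E(-7) + K = 149*(2*(-7)*(-12 - 7)) - 104 = 149*(2*(-7)*(-19)) - 104 = 149*266 - 104 = 39634 - 104 = 39530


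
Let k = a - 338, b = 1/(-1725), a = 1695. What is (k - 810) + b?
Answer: 943574/1725 ≈ 547.00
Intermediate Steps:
b = -1/1725 ≈ -0.00057971
k = 1357 (k = 1695 - 338 = 1357)
(k - 810) + b = (1357 - 810) - 1/1725 = 547 - 1/1725 = 943574/1725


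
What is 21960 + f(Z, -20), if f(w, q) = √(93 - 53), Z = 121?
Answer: 21960 + 2*√10 ≈ 21966.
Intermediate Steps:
f(w, q) = 2*√10 (f(w, q) = √40 = 2*√10)
21960 + f(Z, -20) = 21960 + 2*√10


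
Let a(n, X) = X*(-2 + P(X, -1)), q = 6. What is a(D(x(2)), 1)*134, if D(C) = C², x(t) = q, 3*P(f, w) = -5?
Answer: -1474/3 ≈ -491.33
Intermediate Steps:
P(f, w) = -5/3 (P(f, w) = (⅓)*(-5) = -5/3)
x(t) = 6
a(n, X) = -11*X/3 (a(n, X) = X*(-2 - 5/3) = X*(-11/3) = -11*X/3)
a(D(x(2)), 1)*134 = -11/3*1*134 = -11/3*134 = -1474/3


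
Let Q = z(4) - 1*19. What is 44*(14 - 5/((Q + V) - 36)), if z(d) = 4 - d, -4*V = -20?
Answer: 3102/5 ≈ 620.40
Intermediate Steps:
V = 5 (V = -¼*(-20) = 5)
Q = -19 (Q = (4 - 1*4) - 1*19 = (4 - 4) - 19 = 0 - 19 = -19)
44*(14 - 5/((Q + V) - 36)) = 44*(14 - 5/((-19 + 5) - 36)) = 44*(14 - 5/(-14 - 36)) = 44*(14 - 5/(-50)) = 44*(14 - 5*(-1/50)) = 44*(14 + ⅒) = 44*(141/10) = 3102/5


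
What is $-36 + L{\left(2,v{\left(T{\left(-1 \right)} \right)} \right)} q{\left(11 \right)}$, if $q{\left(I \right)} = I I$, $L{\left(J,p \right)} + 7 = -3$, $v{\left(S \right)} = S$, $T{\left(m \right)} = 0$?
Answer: $-1246$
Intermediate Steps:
$L{\left(J,p \right)} = -10$ ($L{\left(J,p \right)} = -7 - 3 = -10$)
$q{\left(I \right)} = I^{2}$
$-36 + L{\left(2,v{\left(T{\left(-1 \right)} \right)} \right)} q{\left(11 \right)} = -36 - 10 \cdot 11^{2} = -36 - 1210 = -1246$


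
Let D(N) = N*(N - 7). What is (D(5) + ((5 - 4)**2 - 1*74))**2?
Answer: 6889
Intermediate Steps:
D(N) = N*(-7 + N)
(D(5) + ((5 - 4)**2 - 1*74))**2 = (5*(-7 + 5) + ((5 - 4)**2 - 1*74))**2 = (5*(-2) + (1**2 - 74))**2 = (-10 + (1 - 74))**2 = (-10 - 73)**2 = (-83)**2 = 6889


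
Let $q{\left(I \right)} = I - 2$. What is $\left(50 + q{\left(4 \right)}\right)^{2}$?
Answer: $2704$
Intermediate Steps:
$q{\left(I \right)} = -2 + I$
$\left(50 + q{\left(4 \right)}\right)^{2} = \left(50 + \left(-2 + 4\right)\right)^{2} = \left(50 + 2\right)^{2} = 52^{2} = 2704$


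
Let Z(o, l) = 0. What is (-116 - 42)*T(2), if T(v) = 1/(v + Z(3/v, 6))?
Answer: -79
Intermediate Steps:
T(v) = 1/v (T(v) = 1/(v + 0) = 1/v)
(-116 - 42)*T(2) = (-116 - 42)/2 = -158*½ = -79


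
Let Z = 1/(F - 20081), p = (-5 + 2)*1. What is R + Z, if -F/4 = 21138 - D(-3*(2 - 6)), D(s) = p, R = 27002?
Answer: 2825624289/104645 ≈ 27002.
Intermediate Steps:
p = -3 (p = -3*1 = -3)
D(s) = -3
F = -84564 (F = -4*(21138 - 1*(-3)) = -4*(21138 + 3) = -4*21141 = -84564)
Z = -1/104645 (Z = 1/(-84564 - 20081) = 1/(-104645) = -1/104645 ≈ -9.5561e-6)
R + Z = 27002 - 1/104645 = 2825624289/104645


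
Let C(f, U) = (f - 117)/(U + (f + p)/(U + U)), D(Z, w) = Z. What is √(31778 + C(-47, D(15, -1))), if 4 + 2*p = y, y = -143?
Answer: √13794097058/659 ≈ 178.22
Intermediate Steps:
p = -147/2 (p = -2 + (½)*(-143) = -2 - 143/2 = -147/2 ≈ -73.500)
C(f, U) = (-117 + f)/(U + (-147/2 + f)/(2*U)) (C(f, U) = (f - 117)/(U + (f - 147/2)/(U + U)) = (-117 + f)/(U + (-147/2 + f)/((2*U))) = (-117 + f)/(U + (-147/2 + f)*(1/(2*U))) = (-117 + f)/(U + (-147/2 + f)/(2*U)))
√(31778 + C(-47, D(15, -1))) = √(31778 + 4*15*(-117 - 47)/(-147 + 2*(-47) + 4*15²)) = √(31778 + 4*15*(-164)/(-147 - 94 + 4*225)) = √(31778 + 4*15*(-164)/(-147 - 94 + 900)) = √(31778 + 4*15*(-164)/659) = √(31778 + 4*15*(1/659)*(-164)) = √(31778 - 9840/659) = √(20931862/659) = √13794097058/659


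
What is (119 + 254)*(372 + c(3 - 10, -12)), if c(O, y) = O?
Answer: 136145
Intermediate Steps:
(119 + 254)*(372 + c(3 - 10, -12)) = (119 + 254)*(372 + (3 - 10)) = 373*(372 - 7) = 373*365 = 136145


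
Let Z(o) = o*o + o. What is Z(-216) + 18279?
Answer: 64719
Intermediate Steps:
Z(o) = o + o² (Z(o) = o² + o = o + o²)
Z(-216) + 18279 = -216*(1 - 216) + 18279 = -216*(-215) + 18279 = 46440 + 18279 = 64719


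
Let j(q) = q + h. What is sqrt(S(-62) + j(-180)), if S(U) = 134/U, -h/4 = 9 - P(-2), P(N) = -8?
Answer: I*sqrt(240405)/31 ≈ 15.816*I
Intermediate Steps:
h = -68 (h = -4*(9 - 1*(-8)) = -4*(9 + 8) = -4*17 = -68)
j(q) = -68 + q (j(q) = q - 68 = -68 + q)
sqrt(S(-62) + j(-180)) = sqrt(134/(-62) + (-68 - 180)) = sqrt(134*(-1/62) - 248) = sqrt(-67/31 - 248) = sqrt(-7755/31) = I*sqrt(240405)/31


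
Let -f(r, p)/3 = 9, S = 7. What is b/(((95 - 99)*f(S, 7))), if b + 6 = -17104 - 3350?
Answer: -1705/9 ≈ -189.44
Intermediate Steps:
f(r, p) = -27 (f(r, p) = -3*9 = -27)
b = -20460 (b = -6 + (-17104 - 3350) = -6 - 20454 = -20460)
b/(((95 - 99)*f(S, 7))) = -20460*(-1/(27*(95 - 99))) = -20460/((-4*(-27))) = -20460/108 = -20460*1/108 = -1705/9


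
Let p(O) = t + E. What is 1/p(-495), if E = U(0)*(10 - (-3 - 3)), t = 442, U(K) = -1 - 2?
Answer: 1/394 ≈ 0.0025381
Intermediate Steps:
U(K) = -3
E = -48 (E = -3*(10 - (-3 - 3)) = -3*(10 - 1*(-6)) = -3*(10 + 6) = -3*16 = -48)
p(O) = 394 (p(O) = 442 - 48 = 394)
1/p(-495) = 1/394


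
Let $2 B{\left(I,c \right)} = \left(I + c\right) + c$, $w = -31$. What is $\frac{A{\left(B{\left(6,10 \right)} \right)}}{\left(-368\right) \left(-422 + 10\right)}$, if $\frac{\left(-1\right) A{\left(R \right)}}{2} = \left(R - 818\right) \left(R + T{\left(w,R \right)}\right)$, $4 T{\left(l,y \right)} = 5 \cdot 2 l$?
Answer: $- \frac{4515}{6592} \approx -0.68492$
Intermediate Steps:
$T{\left(l,y \right)} = \frac{5 l}{2}$ ($T{\left(l,y \right)} = \frac{5 \cdot 2 l}{4} = \frac{10 l}{4} = \frac{5 l}{2}$)
$B{\left(I,c \right)} = c + \frac{I}{2}$ ($B{\left(I,c \right)} = \frac{\left(I + c\right) + c}{2} = \frac{I + 2 c}{2} = c + \frac{I}{2}$)
$A{\left(R \right)} = - 2 \left(-818 + R\right) \left(- \frac{155}{2} + R\right)$ ($A{\left(R \right)} = - 2 \left(R - 818\right) \left(R + \frac{5}{2} \left(-31\right)\right) = - 2 \left(-818 + R\right) \left(R - \frac{155}{2}\right) = - 2 \left(-818 + R\right) \left(- \frac{155}{2} + R\right)$)
$\frac{A{\left(B{\left(6,10 \right)} \right)}}{\left(-368\right) \left(-422 + 10\right)} = \frac{-126790 - 2 \left(10 + \frac{1}{2} \cdot 6\right)^{2} + 1791 \left(10 + \frac{1}{2} \cdot 6\right)}{\left(-368\right) \left(-422 + 10\right)} = \frac{-126790 - 2 \left(10 + 3\right)^{2} + 1791 \left(10 + 3\right)}{\left(-368\right) \left(-412\right)} = \frac{-126790 - 2 \cdot 13^{2} + 1791 \cdot 13}{151616} = \left(-126790 - 338 + 23283\right) \frac{1}{151616} = \left(-103845\right) \frac{1}{151616} = - \frac{4515}{6592}$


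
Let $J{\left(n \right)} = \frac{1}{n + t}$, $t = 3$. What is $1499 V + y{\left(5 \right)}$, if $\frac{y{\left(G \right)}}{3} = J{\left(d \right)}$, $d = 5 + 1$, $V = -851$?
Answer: $- \frac{3826946}{3} \approx -1.2756 \cdot 10^{6}$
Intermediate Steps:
$d = 6$
$J{\left(n \right)} = \frac{1}{3 + n}$ ($J{\left(n \right)} = \frac{1}{n + 3} = \frac{1}{3 + n}$)
$y{\left(G \right)} = \frac{1}{3}$ ($y{\left(G \right)} = \frac{3}{3 + 6} = \frac{3}{9} = 3 \cdot \frac{1}{9} = \frac{1}{3}$)
$1499 V + y{\left(5 \right)} = 1499 \left(-851\right) + \frac{1}{3} = -1275649 + \frac{1}{3} = - \frac{3826946}{3}$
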